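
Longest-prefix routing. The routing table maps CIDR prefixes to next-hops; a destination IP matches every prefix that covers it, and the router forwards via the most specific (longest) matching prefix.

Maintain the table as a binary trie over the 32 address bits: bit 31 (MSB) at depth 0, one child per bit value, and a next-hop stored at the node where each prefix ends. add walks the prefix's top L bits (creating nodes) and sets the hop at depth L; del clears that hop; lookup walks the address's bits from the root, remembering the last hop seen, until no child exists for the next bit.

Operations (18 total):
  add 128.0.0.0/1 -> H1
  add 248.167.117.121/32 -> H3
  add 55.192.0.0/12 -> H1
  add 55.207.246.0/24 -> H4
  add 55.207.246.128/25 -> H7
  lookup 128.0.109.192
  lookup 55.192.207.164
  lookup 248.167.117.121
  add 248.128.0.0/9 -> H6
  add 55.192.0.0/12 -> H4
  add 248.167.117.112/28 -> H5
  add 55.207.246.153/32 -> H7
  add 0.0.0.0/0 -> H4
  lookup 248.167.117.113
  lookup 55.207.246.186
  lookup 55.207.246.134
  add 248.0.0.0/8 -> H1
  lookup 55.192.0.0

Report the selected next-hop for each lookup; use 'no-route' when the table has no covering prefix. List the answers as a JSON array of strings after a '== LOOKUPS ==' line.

Process each operation:
  add 128.0.0.0/1 -> H1 at depth 1
  add 248.167.117.121/32 -> H3 at depth 32
  add 55.192.0.0/12 -> H1 at depth 12
  add 55.207.246.0/24 -> H4 at depth 24
  add 55.207.246.128/25 -> H7 at depth 25
  ? 128.0.109.192  path d0:-→d1:H1  best=H1
  ? 55.192.207.164  path d0:-→d1:-→d2:-→d3:-→d4:-→d5:-→d6:-→d7:-→d8:-→d9:-→d10:-→d11:-→d12:H1  best=H1
  ? 248.167.117.121  path d0:-→d1:H1→d2:-→d3:-→d4:-→d5:-→d6:-→d7:-→d8:-→d9:-→d10:-→d11:-→d12:-→d13:-→d14:-→d15:-→d16:-→d17:-→d18:-→d19:-→d20:-→d21:-→d22:-→d23:-→d24:-→d25:-→d26:-→d27:-→d28:-→d29:-→d30:-→d31:-→d32:H3  best=H3
  add 248.128.0.0/9 -> H6 at depth 9
  add 55.192.0.0/12 -> H4 at depth 12
  add 248.167.117.112/28 -> H5 at depth 28
  add 55.207.246.153/32 -> H7 at depth 32
  add 0.0.0.0/0 -> H4 at depth 0
  ? 248.167.117.113  path d0:H4→d1:H1→d2:-→d3:-→d4:-→d5:-→d6:-→d7:-→d8:-→d9:H6→d10:-→d11:-→d12:-→d13:-→d14:-→d15:-→d16:-→d17:-→d18:-→d19:-→d20:-→d21:-→d22:-→d23:-→d24:-→d25:-→d26:-→d27:-→d28:H5  best=H5
  ? 55.207.246.186  path d0:H4→d1:-→d2:-→d3:-→d4:-→d5:-→d6:-→d7:-→d8:-→d9:-→d10:-→d11:-→d12:H4→d13:-→d14:-→d15:-→d16:-→d17:-→d18:-→d19:-→d20:-→d21:-→d22:-→d23:-→d24:H4→d25:H7→d26:-  best=H7
  ? 55.207.246.134  path d0:H4→d1:-→d2:-→d3:-→d4:-→d5:-→d6:-→d7:-→d8:-→d9:-→d10:-→d11:-→d12:H4→d13:-→d14:-→d15:-→d16:-→d17:-→d18:-→d19:-→d20:-→d21:-→d22:-→d23:-→d24:H4→d25:H7→d26:-→d27:-  best=H7
  add 248.0.0.0/8 -> H1 at depth 8
  ? 55.192.0.0  path d0:H4→d1:-→d2:-→d3:-→d4:-→d5:-→d6:-→d7:-→d8:-→d9:-→d10:-→d11:-→d12:H4  best=H4

== LOOKUPS ==
["H1","H1","H3","H5","H7","H7","H4"]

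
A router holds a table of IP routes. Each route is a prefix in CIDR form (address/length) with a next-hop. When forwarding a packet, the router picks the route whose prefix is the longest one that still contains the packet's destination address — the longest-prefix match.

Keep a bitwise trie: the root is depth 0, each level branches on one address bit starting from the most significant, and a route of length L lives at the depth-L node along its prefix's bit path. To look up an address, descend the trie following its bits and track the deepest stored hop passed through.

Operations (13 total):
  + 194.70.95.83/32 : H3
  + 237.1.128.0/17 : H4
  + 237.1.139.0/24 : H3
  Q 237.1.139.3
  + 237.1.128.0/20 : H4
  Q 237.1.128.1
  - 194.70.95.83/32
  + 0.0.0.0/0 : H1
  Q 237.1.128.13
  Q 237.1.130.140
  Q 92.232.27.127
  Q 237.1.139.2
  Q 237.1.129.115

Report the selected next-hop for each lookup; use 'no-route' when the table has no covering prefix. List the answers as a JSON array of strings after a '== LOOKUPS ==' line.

Process each operation:
  add 194.70.95.83/32 -> H3 at depth 32
  add 237.1.128.0/17 -> H4 at depth 17
  add 237.1.139.0/24 -> H3 at depth 24
  ? 237.1.139.3  path d0:-→d1:-→d2:-→d3:-→d4:-→d5:-→d6:-→d7:-→d8:-→d9:-→d10:-→d11:-→d12:-→d13:-→d14:-→d15:-→d16:-→d17:H4→d18:-→d19:-→d20:-→d21:-→d22:-→d23:-→d24:H3  best=H3
  add 237.1.128.0/20 -> H4 at depth 20
  ? 237.1.128.1  path d0:-→d1:-→d2:-→d3:-→d4:-→d5:-→d6:-→d7:-→d8:-→d9:-→d10:-→d11:-→d12:-→d13:-→d14:-→d15:-→d16:-→d17:H4→d18:-→d19:-→d20:H4  best=H4
  - 194.70.95.83/32 clear@32
  add 0.0.0.0/0 -> H1 at depth 0
  ? 237.1.128.13  path d0:H1→d1:-→d2:-→d3:-→d4:-→d5:-→d6:-→d7:-→d8:-→d9:-→d10:-→d11:-→d12:-→d13:-→d14:-→d15:-→d16:-→d17:H4→d18:-→d19:-→d20:H4  best=H4
  ? 237.1.130.140  path d0:H1→d1:-→d2:-→d3:-→d4:-→d5:-→d6:-→d7:-→d8:-→d9:-→d10:-→d11:-→d12:-→d13:-→d14:-→d15:-→d16:-→d17:H4→d18:-→d19:-→d20:H4  best=H4
  ? 92.232.27.127  path d0:H1  best=H1
  ? 237.1.139.2  path d0:H1→d1:-→d2:-→d3:-→d4:-→d5:-→d6:-→d7:-→d8:-→d9:-→d10:-→d11:-→d12:-→d13:-→d14:-→d15:-→d16:-→d17:H4→d18:-→d19:-→d20:H4→d21:-→d22:-→d23:-→d24:H3  best=H3
  ? 237.1.129.115  path d0:H1→d1:-→d2:-→d3:-→d4:-→d5:-→d6:-→d7:-→d8:-→d9:-→d10:-→d11:-→d12:-→d13:-→d14:-→d15:-→d16:-→d17:H4→d18:-→d19:-→d20:H4  best=H4

== LOOKUPS ==
["H3","H4","H4","H4","H1","H3","H4"]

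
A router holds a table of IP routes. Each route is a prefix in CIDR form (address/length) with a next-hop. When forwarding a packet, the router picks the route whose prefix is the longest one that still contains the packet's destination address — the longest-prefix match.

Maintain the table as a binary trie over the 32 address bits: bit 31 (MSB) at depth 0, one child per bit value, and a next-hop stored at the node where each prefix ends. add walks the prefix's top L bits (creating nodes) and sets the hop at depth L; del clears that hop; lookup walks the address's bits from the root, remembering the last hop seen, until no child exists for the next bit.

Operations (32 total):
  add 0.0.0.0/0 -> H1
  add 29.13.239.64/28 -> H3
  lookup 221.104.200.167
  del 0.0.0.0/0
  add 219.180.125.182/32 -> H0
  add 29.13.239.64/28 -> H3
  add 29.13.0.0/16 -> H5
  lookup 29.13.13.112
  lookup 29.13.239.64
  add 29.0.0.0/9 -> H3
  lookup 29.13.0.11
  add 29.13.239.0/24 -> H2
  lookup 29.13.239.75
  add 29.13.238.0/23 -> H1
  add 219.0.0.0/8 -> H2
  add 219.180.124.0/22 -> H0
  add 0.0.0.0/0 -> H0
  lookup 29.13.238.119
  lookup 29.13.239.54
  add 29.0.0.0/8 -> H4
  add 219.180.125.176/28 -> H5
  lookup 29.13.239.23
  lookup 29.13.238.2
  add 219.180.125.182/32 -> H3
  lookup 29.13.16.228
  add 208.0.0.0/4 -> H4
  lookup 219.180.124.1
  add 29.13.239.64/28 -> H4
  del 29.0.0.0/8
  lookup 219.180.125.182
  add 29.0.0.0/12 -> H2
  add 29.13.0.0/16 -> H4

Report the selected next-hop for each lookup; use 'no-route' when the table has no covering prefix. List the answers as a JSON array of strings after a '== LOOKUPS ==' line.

Process each operation:
  + 0.0.0.0/0 (H1) depth=0
  + 29.13.239.64/28 (H3) depth=28
  lookup 221.104.200.167: bits ε walk d0:H1 -> H1
  - 0.0.0.0/0 clear@0
  + 219.180.125.182/32 (H0) depth=32
  + 29.13.239.64/28 (H3) depth=28
  + 29.13.0.0/16 (H5) depth=16
  lookup 29.13.13.112: bits 0001110100001101 walk d0:-→d1:-→d2:-→d3:-→d4:-→d5:-→d6:-→d7:-→d8:-→d9:-→d10:-→d11:-→d12:-→d13:-→d14:-→d15:-→d16:H5 -> H5
  lookup 29.13.239.64: bits 0001110100001101111011110100 walk d0:-→d1:-→d2:-→d3:-→d4:-→d5:-→d6:-→d7:-→d8:-→d9:-→d10:-→d11:-→d12:-→d13:-→d14:-→d15:-→d16:H5→d17:-→d18:-→d19:-→d20:-→d21:-→d22:-→d23:-→d24:-→d25:-→d26:-→d27:-→d28:H3 -> H3
  + 29.0.0.0/9 (H3) depth=9
  lookup 29.13.0.11: bits 0001110100001101 walk d0:-→d1:-→d2:-→d3:-→d4:-→d5:-→d6:-→d7:-→d8:-→d9:H3→d10:-→d11:-→d12:-→d13:-→d14:-→d15:-→d16:H5 -> H5
  + 29.13.239.0/24 (H2) depth=24
  lookup 29.13.239.75: bits 0001110100001101111011110100 walk d0:-→d1:-→d2:-→d3:-→d4:-→d5:-→d6:-→d7:-→d8:-→d9:H3→d10:-→d11:-→d12:-→d13:-→d14:-→d15:-→d16:H5→d17:-→d18:-→d19:-→d20:-→d21:-→d22:-→d23:-→d24:H2→d25:-→d26:-→d27:-→d28:H3 -> H3
  + 29.13.238.0/23 (H1) depth=23
  + 219.0.0.0/8 (H2) depth=8
  + 219.180.124.0/22 (H0) depth=22
  + 0.0.0.0/0 (H0) depth=0
  lookup 29.13.238.119: bits 00011101000011011110111 walk d0:H0→d1:-→d2:-→d3:-→d4:-→d5:-→d6:-→d7:-→d8:-→d9:H3→d10:-→d11:-→d12:-→d13:-→d14:-→d15:-→d16:H5→d17:-→d18:-→d19:-→d20:-→d21:-→d22:-→d23:H1 -> H1
  lookup 29.13.239.54: bits 0001110100001101111011110 walk d0:H0→d1:-→d2:-→d3:-→d4:-→d5:-→d6:-→d7:-→d8:-→d9:H3→d10:-→d11:-→d12:-→d13:-→d14:-→d15:-→d16:H5→d17:-→d18:-→d19:-→d20:-→d21:-→d22:-→d23:H1→d24:H2→d25:- -> H2
  + 29.0.0.0/8 (H4) depth=8
  + 219.180.125.176/28 (H5) depth=28
  lookup 29.13.239.23: bits 0001110100001101111011110 walk d0:H0→d1:-→d2:-→d3:-→d4:-→d5:-→d6:-→d7:-→d8:H4→d9:H3→d10:-→d11:-→d12:-→d13:-→d14:-→d15:-→d16:H5→d17:-→d18:-→d19:-→d20:-→d21:-→d22:-→d23:H1→d24:H2→d25:- -> H2
  lookup 29.13.238.2: bits 00011101000011011110111 walk d0:H0→d1:-→d2:-→d3:-→d4:-→d5:-→d6:-→d7:-→d8:H4→d9:H3→d10:-→d11:-→d12:-→d13:-→d14:-→d15:-→d16:H5→d17:-→d18:-→d19:-→d20:-→d21:-→d22:-→d23:H1 -> H1
  + 219.180.125.182/32 (H3) depth=32
  lookup 29.13.16.228: bits 0001110100001101 walk d0:H0→d1:-→d2:-→d3:-→d4:-→d5:-→d6:-→d7:-→d8:H4→d9:H3→d10:-→d11:-→d12:-→d13:-→d14:-→d15:-→d16:H5 -> H5
  + 208.0.0.0/4 (H4) depth=4
  lookup 219.180.124.1: bits 11011011101101000111110 walk d0:H0→d1:-→d2:-→d3:-→d4:H4→d5:-→d6:-→d7:-→d8:H2→d9:-→d10:-→d11:-→d12:-→d13:-→d14:-→d15:-→d16:-→d17:-→d18:-→d19:-→d20:-→d21:-→d22:H0→d23:- -> H0
  + 29.13.239.64/28 (H4) depth=28
  - 29.0.0.0/8 clear@8
  lookup 219.180.125.182: bits 11011011101101000111110110110110 walk d0:H0→d1:-→d2:-→d3:-→d4:H4→d5:-→d6:-→d7:-→d8:H2→d9:-→d10:-→d11:-→d12:-→d13:-→d14:-→d15:-→d16:-→d17:-→d18:-→d19:-→d20:-→d21:-→d22:H0→d23:-→d24:-→d25:-→d26:-→d27:-→d28:H5→d29:-→d30:-→d31:-→d32:H3 -> H3
  + 29.0.0.0/12 (H2) depth=12
  + 29.13.0.0/16 (H4) depth=16

== LOOKUPS ==
["H1","H5","H3","H5","H3","H1","H2","H2","H1","H5","H0","H3"]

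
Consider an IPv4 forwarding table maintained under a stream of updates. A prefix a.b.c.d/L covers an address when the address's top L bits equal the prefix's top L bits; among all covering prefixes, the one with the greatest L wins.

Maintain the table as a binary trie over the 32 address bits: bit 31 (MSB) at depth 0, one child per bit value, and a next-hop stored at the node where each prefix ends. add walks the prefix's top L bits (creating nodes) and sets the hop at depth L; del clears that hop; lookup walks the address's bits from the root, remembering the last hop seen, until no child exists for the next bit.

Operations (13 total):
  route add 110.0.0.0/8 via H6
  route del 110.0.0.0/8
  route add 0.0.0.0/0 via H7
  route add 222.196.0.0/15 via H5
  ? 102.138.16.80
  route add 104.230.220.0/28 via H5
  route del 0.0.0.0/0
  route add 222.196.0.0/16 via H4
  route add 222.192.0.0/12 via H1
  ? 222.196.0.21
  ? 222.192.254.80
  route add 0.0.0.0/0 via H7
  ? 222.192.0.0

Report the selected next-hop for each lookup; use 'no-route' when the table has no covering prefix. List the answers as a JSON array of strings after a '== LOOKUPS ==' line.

Apply in order:
  add 110.0.0.0/8 -> H6 at depth 8
  - 110.0.0.0/8 clear@8
  add 0.0.0.0/0 -> H7 at depth 0
  add 222.196.0.0/15 -> H5 at depth 15
  lookup 102.138.16.80: bits 0110 walk d0:H7→d1:-→d2:-→d3:-→d4:- -> H7
  add 104.230.220.0/28 -> H5 at depth 28
  - 0.0.0.0/0 clear@0
  add 222.196.0.0/16 -> H4 at depth 16
  add 222.192.0.0/12 -> H1 at depth 12
  lookup 222.196.0.21: bits 1101111011000100 walk d0:-→d1:-→d2:-→d3:-→d4:-→d5:-→d6:-→d7:-→d8:-→d9:-→d10:-→d11:-→d12:H1→d13:-→d14:-→d15:H5→d16:H4 -> H4
  lookup 222.192.254.80: bits 1101111011000 walk d0:-→d1:-→d2:-→d3:-→d4:-→d5:-→d6:-→d7:-→d8:-→d9:-→d10:-→d11:-→d12:H1→d13:- -> H1
  add 0.0.0.0/0 -> H7 at depth 0
  lookup 222.192.0.0: bits 1101111011000 walk d0:H7→d1:-→d2:-→d3:-→d4:-→d5:-→d6:-→d7:-→d8:-→d9:-→d10:-→d11:-→d12:H1→d13:- -> H1

== LOOKUPS ==
["H7","H4","H1","H1"]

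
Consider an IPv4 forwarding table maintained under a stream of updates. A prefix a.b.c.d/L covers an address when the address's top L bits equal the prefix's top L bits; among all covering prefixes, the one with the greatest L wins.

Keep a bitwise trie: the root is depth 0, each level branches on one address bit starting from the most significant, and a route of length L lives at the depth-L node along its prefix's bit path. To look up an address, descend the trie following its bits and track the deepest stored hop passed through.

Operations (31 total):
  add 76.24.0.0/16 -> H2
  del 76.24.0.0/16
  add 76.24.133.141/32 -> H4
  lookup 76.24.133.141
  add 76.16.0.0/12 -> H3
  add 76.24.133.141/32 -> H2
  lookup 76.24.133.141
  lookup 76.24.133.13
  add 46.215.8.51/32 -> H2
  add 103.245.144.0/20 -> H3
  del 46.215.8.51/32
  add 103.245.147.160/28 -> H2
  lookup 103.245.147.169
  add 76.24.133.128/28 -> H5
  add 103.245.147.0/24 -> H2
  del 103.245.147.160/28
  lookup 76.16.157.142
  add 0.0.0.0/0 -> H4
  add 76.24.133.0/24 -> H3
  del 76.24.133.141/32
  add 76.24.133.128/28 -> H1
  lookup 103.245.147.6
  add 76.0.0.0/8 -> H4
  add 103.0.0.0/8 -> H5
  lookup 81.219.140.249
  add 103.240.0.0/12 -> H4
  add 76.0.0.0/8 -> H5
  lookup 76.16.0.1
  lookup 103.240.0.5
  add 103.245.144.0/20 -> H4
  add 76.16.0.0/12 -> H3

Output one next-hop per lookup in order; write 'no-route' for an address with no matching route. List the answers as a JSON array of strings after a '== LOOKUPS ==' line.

Trace:
  add 76.24.0.0/16 -> H2 at depth 16
  - 76.24.0.0/16 clear@16
  add 76.24.133.141/32 -> H4 at depth 32
  Q 76.24.133.141: descend 01001100000110001000010110001101 ; hops seen [H4] ; pick H4
  add 76.16.0.0/12 -> H3 at depth 12
  add 76.24.133.141/32 -> H2 at depth 32
  Q 76.24.133.141: descend 01001100000110001000010110001101 ; hops seen [H3,H2] ; pick H2
  Q 76.24.133.13: descend 010011000001100010000101 ; hops seen [H3] ; pick H3
  add 46.215.8.51/32 -> H2 at depth 32
  add 103.245.144.0/20 -> H3 at depth 20
  - 46.215.8.51/32 clear@32
  add 103.245.147.160/28 -> H2 at depth 28
  Q 103.245.147.169: descend 0110011111110101100100111010 ; hops seen [H3,H2] ; pick H2
  add 76.24.133.128/28 -> H5 at depth 28
  add 103.245.147.0/24 -> H2 at depth 24
  - 103.245.147.160/28 clear@28
  Q 76.16.157.142: descend 010011000001 ; hops seen [H3] ; pick H3
  add 0.0.0.0/0 -> H4 at depth 0
  add 76.24.133.0/24 -> H3 at depth 24
  - 76.24.133.141/32 clear@32
  add 76.24.133.128/28 -> H1 at depth 28
  Q 103.245.147.6: descend 011001111111010110010011 ; hops seen [H4,H3,H2] ; pick H2
  add 76.0.0.0/8 -> H4 at depth 8
  add 103.0.0.0/8 -> H5 at depth 8
  Q 81.219.140.249: descend 010 ; hops seen [H4] ; pick H4
  add 103.240.0.0/12 -> H4 at depth 12
  add 76.0.0.0/8 -> H5 at depth 8
  Q 76.16.0.1: descend 010011000001 ; hops seen [H4,H5,H3] ; pick H3
  Q 103.240.0.5: descend 0110011111110 ; hops seen [H4,H5,H4] ; pick H4
  add 103.245.144.0/20 -> H4 at depth 20
  add 76.16.0.0/12 -> H3 at depth 12

== LOOKUPS ==
["H4","H2","H3","H2","H3","H2","H4","H3","H4"]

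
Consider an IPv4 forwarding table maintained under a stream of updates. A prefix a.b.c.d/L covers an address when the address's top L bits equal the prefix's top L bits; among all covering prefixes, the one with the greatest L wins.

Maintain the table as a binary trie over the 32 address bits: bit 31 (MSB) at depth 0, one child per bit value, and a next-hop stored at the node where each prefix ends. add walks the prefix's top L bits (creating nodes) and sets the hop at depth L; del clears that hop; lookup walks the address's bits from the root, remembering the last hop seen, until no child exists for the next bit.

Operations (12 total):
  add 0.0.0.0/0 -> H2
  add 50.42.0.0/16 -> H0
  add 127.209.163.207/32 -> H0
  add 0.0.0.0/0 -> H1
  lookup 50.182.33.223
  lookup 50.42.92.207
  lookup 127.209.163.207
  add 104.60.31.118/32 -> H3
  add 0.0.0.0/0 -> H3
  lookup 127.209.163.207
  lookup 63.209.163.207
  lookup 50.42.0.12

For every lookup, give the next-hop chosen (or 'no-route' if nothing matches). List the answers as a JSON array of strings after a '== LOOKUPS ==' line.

Apply in order:
  + 0.0.0.0/0 (H2) depth=0
  + 50.42.0.0/16 (H0) depth=16
  + 127.209.163.207/32 (H0) depth=32
  + 0.0.0.0/0 (H1) depth=0
  ? 50.182.33.223  path d0:H1→d1:-→d2:-→d3:-→d4:-→d5:-→d6:-→d7:-→d8:-  best=H1
  ? 50.42.92.207  path d0:H1→d1:-→d2:-→d3:-→d4:-→d5:-→d6:-→d7:-→d8:-→d9:-→d10:-→d11:-→d12:-→d13:-→d14:-→d15:-→d16:H0  best=H0
  ? 127.209.163.207  path d0:H1→d1:-→d2:-→d3:-→d4:-→d5:-→d6:-→d7:-→d8:-→d9:-→d10:-→d11:-→d12:-→d13:-→d14:-→d15:-→d16:-→d17:-→d18:-→d19:-→d20:-→d21:-→d22:-→d23:-→d24:-→d25:-→d26:-→d27:-→d28:-→d29:-→d30:-→d31:-→d32:H0  best=H0
  + 104.60.31.118/32 (H3) depth=32
  + 0.0.0.0/0 (H3) depth=0
  ? 127.209.163.207  path d0:H3→d1:-→d2:-→d3:-→d4:-→d5:-→d6:-→d7:-→d8:-→d9:-→d10:-→d11:-→d12:-→d13:-→d14:-→d15:-→d16:-→d17:-→d18:-→d19:-→d20:-→d21:-→d22:-→d23:-→d24:-→d25:-→d26:-→d27:-→d28:-→d29:-→d30:-→d31:-→d32:H0  best=H0
  ? 63.209.163.207  path d0:H3→d1:-→d2:-→d3:-→d4:-  best=H3
  ? 50.42.0.12  path d0:H3→d1:-→d2:-→d3:-→d4:-→d5:-→d6:-→d7:-→d8:-→d9:-→d10:-→d11:-→d12:-→d13:-→d14:-→d15:-→d16:H0  best=H0

== LOOKUPS ==
["H1","H0","H0","H0","H3","H0"]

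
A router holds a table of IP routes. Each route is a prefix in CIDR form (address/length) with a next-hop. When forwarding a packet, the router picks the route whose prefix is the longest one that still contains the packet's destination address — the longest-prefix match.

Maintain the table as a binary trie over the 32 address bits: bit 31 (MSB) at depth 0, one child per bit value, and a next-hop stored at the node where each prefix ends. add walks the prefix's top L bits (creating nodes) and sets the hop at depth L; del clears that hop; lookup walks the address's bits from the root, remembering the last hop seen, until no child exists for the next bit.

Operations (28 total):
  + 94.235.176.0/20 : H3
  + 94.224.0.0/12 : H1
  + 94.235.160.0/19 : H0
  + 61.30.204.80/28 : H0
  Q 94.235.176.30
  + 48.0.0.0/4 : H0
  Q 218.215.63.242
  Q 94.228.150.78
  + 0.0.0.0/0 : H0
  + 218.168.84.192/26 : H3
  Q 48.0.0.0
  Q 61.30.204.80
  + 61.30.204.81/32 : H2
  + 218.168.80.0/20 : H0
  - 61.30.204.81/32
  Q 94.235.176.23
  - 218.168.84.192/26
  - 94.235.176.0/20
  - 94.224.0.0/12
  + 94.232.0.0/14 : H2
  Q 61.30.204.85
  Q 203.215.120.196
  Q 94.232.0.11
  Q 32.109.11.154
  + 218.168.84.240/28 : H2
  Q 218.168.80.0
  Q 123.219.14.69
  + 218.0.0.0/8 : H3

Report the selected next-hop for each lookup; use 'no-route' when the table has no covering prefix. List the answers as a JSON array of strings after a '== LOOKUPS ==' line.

Apply in order:
  add 94.235.176.0/20 -> H3 at depth 20
  add 94.224.0.0/12 -> H1 at depth 12
  add 94.235.160.0/19 -> H0 at depth 19
  add 61.30.204.80/28 -> H0 at depth 28
  ? 94.235.176.30  path d0:-→d1:-→d2:-→d3:-→d4:-→d5:-→d6:-→d7:-→d8:-→d9:-→d10:-→d11:-→d12:H1→d13:-→d14:-→d15:-→d16:-→d17:-→d18:-→d19:H0→d20:H3  best=H3
  add 48.0.0.0/4 -> H0 at depth 4
  ? 218.215.63.242  path d0:-  best=no-route
  ? 94.228.150.78  path d0:-→d1:-→d2:-→d3:-→d4:-→d5:-→d6:-→d7:-→d8:-→d9:-→d10:-→d11:-→d12:H1  best=H1
  add 0.0.0.0/0 -> H0 at depth 0
  add 218.168.84.192/26 -> H3 at depth 26
  ? 48.0.0.0  path d0:H0→d1:-→d2:-→d3:-→d4:H0  best=H0
  ? 61.30.204.80  path d0:H0→d1:-→d2:-→d3:-→d4:H0→d5:-→d6:-→d7:-→d8:-→d9:-→d10:-→d11:-→d12:-→d13:-→d14:-→d15:-→d16:-→d17:-→d18:-→d19:-→d20:-→d21:-→d22:-→d23:-→d24:-→d25:-→d26:-→d27:-→d28:H0  best=H0
  add 61.30.204.81/32 -> H2 at depth 32
  add 218.168.80.0/20 -> H0 at depth 20
  del 61.30.204.81/32 (clear depth 32)
  ? 94.235.176.23  path d0:H0→d1:-→d2:-→d3:-→d4:-→d5:-→d6:-→d7:-→d8:-→d9:-→d10:-→d11:-→d12:H1→d13:-→d14:-→d15:-→d16:-→d17:-→d18:-→d19:H0→d20:H3  best=H3
  del 218.168.84.192/26 (clear depth 26)
  del 94.235.176.0/20 (clear depth 20)
  del 94.224.0.0/12 (clear depth 12)
  add 94.232.0.0/14 -> H2 at depth 14
  ? 61.30.204.85  path d0:H0→d1:-→d2:-→d3:-→d4:H0→d5:-→d6:-→d7:-→d8:-→d9:-→d10:-→d11:-→d12:-→d13:-→d14:-→d15:-→d16:-→d17:-→d18:-→d19:-→d20:-→d21:-→d22:-→d23:-→d24:-→d25:-→d26:-→d27:-→d28:H0→d29:-  best=H0
  ? 203.215.120.196  path d0:H0→d1:-→d2:-→d3:-  best=H0
  ? 94.232.0.11  path d0:H0→d1:-→d2:-→d3:-→d4:-→d5:-→d6:-→d7:-→d8:-→d9:-→d10:-→d11:-→d12:-→d13:-→d14:H2  best=H2
  ? 32.109.11.154  path d0:H0→d1:-→d2:-→d3:-  best=H0
  add 218.168.84.240/28 -> H2 at depth 28
  ? 218.168.80.0  path d0:H0→d1:-→d2:-→d3:-→d4:-→d5:-→d6:-→d7:-→d8:-→d9:-→d10:-→d11:-→d12:-→d13:-→d14:-→d15:-→d16:-→d17:-→d18:-→d19:-→d20:H0→d21:-  best=H0
  ? 123.219.14.69  path d0:H0→d1:-→d2:-  best=H0
  add 218.0.0.0/8 -> H3 at depth 8

== LOOKUPS ==
["H3","no-route","H1","H0","H0","H3","H0","H0","H2","H0","H0","H0"]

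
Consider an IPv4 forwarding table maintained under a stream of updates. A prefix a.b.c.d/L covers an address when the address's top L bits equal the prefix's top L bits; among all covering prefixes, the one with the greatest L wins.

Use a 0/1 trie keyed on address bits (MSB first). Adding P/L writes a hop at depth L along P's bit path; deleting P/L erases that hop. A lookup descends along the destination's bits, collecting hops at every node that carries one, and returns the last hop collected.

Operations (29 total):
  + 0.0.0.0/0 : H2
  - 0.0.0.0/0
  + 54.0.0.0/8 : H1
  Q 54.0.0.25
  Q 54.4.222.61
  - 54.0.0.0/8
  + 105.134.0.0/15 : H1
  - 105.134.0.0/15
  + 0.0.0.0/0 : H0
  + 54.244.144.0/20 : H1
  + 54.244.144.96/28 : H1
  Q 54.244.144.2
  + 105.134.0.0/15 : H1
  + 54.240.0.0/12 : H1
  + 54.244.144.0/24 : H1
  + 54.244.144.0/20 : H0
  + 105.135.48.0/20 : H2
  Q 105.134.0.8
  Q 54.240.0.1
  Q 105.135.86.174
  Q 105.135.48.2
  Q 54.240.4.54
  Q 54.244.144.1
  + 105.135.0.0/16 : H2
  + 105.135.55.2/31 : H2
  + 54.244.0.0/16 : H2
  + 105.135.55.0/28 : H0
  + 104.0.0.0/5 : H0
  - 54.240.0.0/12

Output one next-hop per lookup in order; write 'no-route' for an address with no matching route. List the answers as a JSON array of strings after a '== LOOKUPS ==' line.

Process each operation:
  add 0.0.0.0/0 -> H2 at depth 0
  - 0.0.0.0/0 clear@0
  add 54.0.0.0/8 -> H1 at depth 8
  ? 54.0.0.25  path d0:-→d1:-→d2:-→d3:-→d4:-→d5:-→d6:-→d7:-→d8:H1  best=H1
  ? 54.4.222.61  path d0:-→d1:-→d2:-→d3:-→d4:-→d5:-→d6:-→d7:-→d8:H1  best=H1
  - 54.0.0.0/8 clear@8
  add 105.134.0.0/15 -> H1 at depth 15
  - 105.134.0.0/15 clear@15
  add 0.0.0.0/0 -> H0 at depth 0
  add 54.244.144.0/20 -> H1 at depth 20
  add 54.244.144.96/28 -> H1 at depth 28
  ? 54.244.144.2  path d0:H0→d1:-→d2:-→d3:-→d4:-→d5:-→d6:-→d7:-→d8:-→d9:-→d10:-→d11:-→d12:-→d13:-→d14:-→d15:-→d16:-→d17:-→d18:-→d19:-→d20:H1→d21:-→d22:-→d23:-→d24:-→d25:-  best=H1
  add 105.134.0.0/15 -> H1 at depth 15
  add 54.240.0.0/12 -> H1 at depth 12
  add 54.244.144.0/24 -> H1 at depth 24
  add 54.244.144.0/20 -> H0 at depth 20
  add 105.135.48.0/20 -> H2 at depth 20
  ? 105.134.0.8  path d0:H0→d1:-→d2:-→d3:-→d4:-→d5:-→d6:-→d7:-→d8:-→d9:-→d10:-→d11:-→d12:-→d13:-→d14:-→d15:H1  best=H1
  ? 54.240.0.1  path d0:H0→d1:-→d2:-→d3:-→d4:-→d5:-→d6:-→d7:-→d8:-→d9:-→d10:-→d11:-→d12:H1→d13:-  best=H1
  ? 105.135.86.174  path d0:H0→d1:-→d2:-→d3:-→d4:-→d5:-→d6:-→d7:-→d8:-→d9:-→d10:-→d11:-→d12:-→d13:-→d14:-→d15:H1→d16:-→d17:-  best=H1
  ? 105.135.48.2  path d0:H0→d1:-→d2:-→d3:-→d4:-→d5:-→d6:-→d7:-→d8:-→d9:-→d10:-→d11:-→d12:-→d13:-→d14:-→d15:H1→d16:-→d17:-→d18:-→d19:-→d20:H2  best=H2
  ? 54.240.4.54  path d0:H0→d1:-→d2:-→d3:-→d4:-→d5:-→d6:-→d7:-→d8:-→d9:-→d10:-→d11:-→d12:H1→d13:-  best=H1
  ? 54.244.144.1  path d0:H0→d1:-→d2:-→d3:-→d4:-→d5:-→d6:-→d7:-→d8:-→d9:-→d10:-→d11:-→d12:H1→d13:-→d14:-→d15:-→d16:-→d17:-→d18:-→d19:-→d20:H0→d21:-→d22:-→d23:-→d24:H1→d25:-  best=H1
  add 105.135.0.0/16 -> H2 at depth 16
  add 105.135.55.2/31 -> H2 at depth 31
  add 54.244.0.0/16 -> H2 at depth 16
  add 105.135.55.0/28 -> H0 at depth 28
  add 104.0.0.0/5 -> H0 at depth 5
  - 54.240.0.0/12 clear@12

== LOOKUPS ==
["H1","H1","H1","H1","H1","H1","H2","H1","H1"]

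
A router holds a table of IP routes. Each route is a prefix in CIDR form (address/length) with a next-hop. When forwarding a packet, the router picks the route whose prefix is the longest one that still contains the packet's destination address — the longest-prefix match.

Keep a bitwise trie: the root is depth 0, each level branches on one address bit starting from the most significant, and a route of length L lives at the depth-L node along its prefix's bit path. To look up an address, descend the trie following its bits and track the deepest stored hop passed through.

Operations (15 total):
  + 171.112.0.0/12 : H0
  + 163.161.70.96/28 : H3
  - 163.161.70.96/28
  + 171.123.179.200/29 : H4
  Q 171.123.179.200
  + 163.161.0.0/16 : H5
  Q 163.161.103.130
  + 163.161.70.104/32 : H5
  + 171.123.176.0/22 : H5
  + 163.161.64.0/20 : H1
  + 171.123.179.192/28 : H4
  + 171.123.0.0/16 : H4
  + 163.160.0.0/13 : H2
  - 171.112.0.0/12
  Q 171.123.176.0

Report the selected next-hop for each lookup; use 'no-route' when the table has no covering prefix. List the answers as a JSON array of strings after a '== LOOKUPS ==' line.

Apply in order:
  add 171.112.0.0/12 -> H0 at depth 12
  add 163.161.70.96/28 -> H3 at depth 28
  - 163.161.70.96/28 clear@28
  add 171.123.179.200/29 -> H4 at depth 29
  ? 171.123.179.200  path d0:-→d1:-→d2:-→d3:-→d4:-→d5:-→d6:-→d7:-→d8:-→d9:-→d10:-→d11:-→d12:H0→d13:-→d14:-→d15:-→d16:-→d17:-→d18:-→d19:-→d20:-→d21:-→d22:-→d23:-→d24:-→d25:-→d26:-→d27:-→d28:-→d29:H4  best=H4
  add 163.161.0.0/16 -> H5 at depth 16
  ? 163.161.103.130  path d0:-→d1:-→d2:-→d3:-→d4:-→d5:-→d6:-→d7:-→d8:-→d9:-→d10:-→d11:-→d12:-→d13:-→d14:-→d15:-→d16:H5→d17:-→d18:-  best=H5
  add 163.161.70.104/32 -> H5 at depth 32
  add 171.123.176.0/22 -> H5 at depth 22
  add 163.161.64.0/20 -> H1 at depth 20
  add 171.123.179.192/28 -> H4 at depth 28
  add 171.123.0.0/16 -> H4 at depth 16
  add 163.160.0.0/13 -> H2 at depth 13
  - 171.112.0.0/12 clear@12
  ? 171.123.176.0  path d0:-→d1:-→d2:-→d3:-→d4:-→d5:-→d6:-→d7:-→d8:-→d9:-→d10:-→d11:-→d12:-→d13:-→d14:-→d15:-→d16:H4→d17:-→d18:-→d19:-→d20:-→d21:-→d22:H5  best=H5

== LOOKUPS ==
["H4","H5","H5"]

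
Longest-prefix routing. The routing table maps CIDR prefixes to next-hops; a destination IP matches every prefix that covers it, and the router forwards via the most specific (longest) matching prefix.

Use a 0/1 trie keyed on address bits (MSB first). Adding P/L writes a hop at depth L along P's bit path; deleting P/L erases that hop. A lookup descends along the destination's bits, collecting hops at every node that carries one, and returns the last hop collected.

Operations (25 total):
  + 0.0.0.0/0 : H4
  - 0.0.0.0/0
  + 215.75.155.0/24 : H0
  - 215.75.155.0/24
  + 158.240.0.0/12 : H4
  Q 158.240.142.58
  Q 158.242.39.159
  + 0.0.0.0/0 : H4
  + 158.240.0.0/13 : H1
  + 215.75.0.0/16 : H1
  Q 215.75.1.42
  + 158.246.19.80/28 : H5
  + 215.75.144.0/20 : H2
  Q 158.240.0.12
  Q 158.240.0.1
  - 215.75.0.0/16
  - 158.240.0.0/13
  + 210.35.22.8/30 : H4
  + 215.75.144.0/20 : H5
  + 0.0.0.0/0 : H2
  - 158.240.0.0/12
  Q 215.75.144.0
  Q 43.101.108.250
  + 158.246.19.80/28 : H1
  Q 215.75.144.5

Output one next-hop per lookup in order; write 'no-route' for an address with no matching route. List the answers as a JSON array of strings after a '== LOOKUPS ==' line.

Apply in order:
  add 0.0.0.0/0 -> H4 at depth 0
  del 0.0.0.0/0 (clear depth 0)
  add 215.75.155.0/24 -> H0 at depth 24
  del 215.75.155.0/24 (clear depth 24)
  add 158.240.0.0/12 -> H4 at depth 12
  Q 158.240.142.58: descend 100111101111 ; hops seen [H4] ; pick H4
  Q 158.242.39.159: descend 100111101111 ; hops seen [H4] ; pick H4
  add 0.0.0.0/0 -> H4 at depth 0
  add 158.240.0.0/13 -> H1 at depth 13
  add 215.75.0.0/16 -> H1 at depth 16
  Q 215.75.1.42: descend 1101011101001011 ; hops seen [H4,H1] ; pick H1
  add 158.246.19.80/28 -> H5 at depth 28
  add 215.75.144.0/20 -> H2 at depth 20
  Q 158.240.0.12: descend 1001111011110 ; hops seen [H4,H4,H1] ; pick H1
  Q 158.240.0.1: descend 1001111011110 ; hops seen [H4,H4,H1] ; pick H1
  del 215.75.0.0/16 (clear depth 16)
  del 158.240.0.0/13 (clear depth 13)
  add 210.35.22.8/30 -> H4 at depth 30
  add 215.75.144.0/20 -> H5 at depth 20
  add 0.0.0.0/0 -> H2 at depth 0
  del 158.240.0.0/12 (clear depth 12)
  Q 215.75.144.0: descend 11010111010010111001 ; hops seen [H2,H5] ; pick H5
  Q 43.101.108.250: descend ε ; hops seen [H2] ; pick H2
  add 158.246.19.80/28 -> H1 at depth 28
  Q 215.75.144.5: descend 11010111010010111001 ; hops seen [H2,H5] ; pick H5

== LOOKUPS ==
["H4","H4","H1","H1","H1","H5","H2","H5"]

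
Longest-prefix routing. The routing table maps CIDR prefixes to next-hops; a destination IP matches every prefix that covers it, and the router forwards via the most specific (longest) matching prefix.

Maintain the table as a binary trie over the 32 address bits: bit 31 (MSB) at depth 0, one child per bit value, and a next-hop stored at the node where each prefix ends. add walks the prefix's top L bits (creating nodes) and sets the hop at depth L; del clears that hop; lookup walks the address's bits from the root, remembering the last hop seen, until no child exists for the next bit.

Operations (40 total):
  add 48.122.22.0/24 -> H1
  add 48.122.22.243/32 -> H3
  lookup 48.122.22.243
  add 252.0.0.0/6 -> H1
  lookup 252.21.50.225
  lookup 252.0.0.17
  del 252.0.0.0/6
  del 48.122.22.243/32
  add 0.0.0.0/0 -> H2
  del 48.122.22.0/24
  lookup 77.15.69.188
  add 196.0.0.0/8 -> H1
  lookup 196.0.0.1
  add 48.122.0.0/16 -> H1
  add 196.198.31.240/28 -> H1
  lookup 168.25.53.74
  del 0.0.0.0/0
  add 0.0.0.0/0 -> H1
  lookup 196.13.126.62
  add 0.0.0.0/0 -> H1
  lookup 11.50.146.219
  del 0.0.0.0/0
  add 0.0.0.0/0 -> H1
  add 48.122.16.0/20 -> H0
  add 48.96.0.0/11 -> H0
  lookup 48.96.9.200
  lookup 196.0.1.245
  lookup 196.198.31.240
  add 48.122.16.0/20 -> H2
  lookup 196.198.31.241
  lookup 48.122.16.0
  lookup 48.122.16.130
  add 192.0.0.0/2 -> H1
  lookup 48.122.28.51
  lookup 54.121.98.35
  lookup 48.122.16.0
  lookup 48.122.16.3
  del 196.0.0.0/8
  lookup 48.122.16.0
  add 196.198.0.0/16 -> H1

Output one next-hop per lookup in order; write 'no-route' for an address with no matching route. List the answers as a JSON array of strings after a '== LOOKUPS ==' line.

Trace:
  add 48.122.22.0/24 -> H1 at depth 24
  add 48.122.22.243/32 -> H3 at depth 32
  ? 48.122.22.243  path d0:-→d1:-→d2:-→d3:-→d4:-→d5:-→d6:-→d7:-→d8:-→d9:-→d10:-→d11:-→d12:-→d13:-→d14:-→d15:-→d16:-→d17:-→d18:-→d19:-→d20:-→d21:-→d22:-→d23:-→d24:H1→d25:-→d26:-→d27:-→d28:-→d29:-→d30:-→d31:-→d32:H3  best=H3
  add 252.0.0.0/6 -> H1 at depth 6
  ? 252.21.50.225  path d0:-→d1:-→d2:-→d3:-→d4:-→d5:-→d6:H1  best=H1
  ? 252.0.0.17  path d0:-→d1:-→d2:-→d3:-→d4:-→d5:-→d6:H1  best=H1
  - 252.0.0.0/6 clear@6
  - 48.122.22.243/32 clear@32
  add 0.0.0.0/0 -> H2 at depth 0
  - 48.122.22.0/24 clear@24
  ? 77.15.69.188  path d0:H2→d1:-  best=H2
  add 196.0.0.0/8 -> H1 at depth 8
  ? 196.0.0.1  path d0:H2→d1:-→d2:-→d3:-→d4:-→d5:-→d6:-→d7:-→d8:H1  best=H1
  add 48.122.0.0/16 -> H1 at depth 16
  add 196.198.31.240/28 -> H1 at depth 28
  ? 168.25.53.74  path d0:H2→d1:-  best=H2
  - 0.0.0.0/0 clear@0
  add 0.0.0.0/0 -> H1 at depth 0
  ? 196.13.126.62  path d0:H1→d1:-→d2:-→d3:-→d4:-→d5:-→d6:-→d7:-→d8:H1  best=H1
  add 0.0.0.0/0 -> H1 at depth 0
  ? 11.50.146.219  path d0:H1→d1:-→d2:-  best=H1
  - 0.0.0.0/0 clear@0
  add 0.0.0.0/0 -> H1 at depth 0
  add 48.122.16.0/20 -> H0 at depth 20
  add 48.96.0.0/11 -> H0 at depth 11
  ? 48.96.9.200  path d0:H1→d1:-→d2:-→d3:-→d4:-→d5:-→d6:-→d7:-→d8:-→d9:-→d10:-→d11:H0  best=H0
  ? 196.0.1.245  path d0:H1→d1:-→d2:-→d3:-→d4:-→d5:-→d6:-→d7:-→d8:H1  best=H1
  ? 196.198.31.240  path d0:H1→d1:-→d2:-→d3:-→d4:-→d5:-→d6:-→d7:-→d8:H1→d9:-→d10:-→d11:-→d12:-→d13:-→d14:-→d15:-→d16:-→d17:-→d18:-→d19:-→d20:-→d21:-→d22:-→d23:-→d24:-→d25:-→d26:-→d27:-→d28:H1  best=H1
  add 48.122.16.0/20 -> H2 at depth 20
  ? 196.198.31.241  path d0:H1→d1:-→d2:-→d3:-→d4:-→d5:-→d6:-→d7:-→d8:H1→d9:-→d10:-→d11:-→d12:-→d13:-→d14:-→d15:-→d16:-→d17:-→d18:-→d19:-→d20:-→d21:-→d22:-→d23:-→d24:-→d25:-→d26:-→d27:-→d28:H1  best=H1
  ? 48.122.16.0  path d0:H1→d1:-→d2:-→d3:-→d4:-→d5:-→d6:-→d7:-→d8:-→d9:-→d10:-→d11:H0→d12:-→d13:-→d14:-→d15:-→d16:H1→d17:-→d18:-→d19:-→d20:H2→d21:-  best=H2
  ? 48.122.16.130  path d0:H1→d1:-→d2:-→d3:-→d4:-→d5:-→d6:-→d7:-→d8:-→d9:-→d10:-→d11:H0→d12:-→d13:-→d14:-→d15:-→d16:H1→d17:-→d18:-→d19:-→d20:H2→d21:-  best=H2
  add 192.0.0.0/2 -> H1 at depth 2
  ? 48.122.28.51  path d0:H1→d1:-→d2:-→d3:-→d4:-→d5:-→d6:-→d7:-→d8:-→d9:-→d10:-→d11:H0→d12:-→d13:-→d14:-→d15:-→d16:H1→d17:-→d18:-→d19:-→d20:H2  best=H2
  ? 54.121.98.35  path d0:H1→d1:-→d2:-→d3:-→d4:-→d5:-  best=H1
  ? 48.122.16.0  path d0:H1→d1:-→d2:-→d3:-→d4:-→d5:-→d6:-→d7:-→d8:-→d9:-→d10:-→d11:H0→d12:-→d13:-→d14:-→d15:-→d16:H1→d17:-→d18:-→d19:-→d20:H2→d21:-  best=H2
  ? 48.122.16.3  path d0:H1→d1:-→d2:-→d3:-→d4:-→d5:-→d6:-→d7:-→d8:-→d9:-→d10:-→d11:H0→d12:-→d13:-→d14:-→d15:-→d16:H1→d17:-→d18:-→d19:-→d20:H2→d21:-  best=H2
  - 196.0.0.0/8 clear@8
  ? 48.122.16.0  path d0:H1→d1:-→d2:-→d3:-→d4:-→d5:-→d6:-→d7:-→d8:-→d9:-→d10:-→d11:H0→d12:-→d13:-→d14:-→d15:-→d16:H1→d17:-→d18:-→d19:-→d20:H2→d21:-  best=H2
  add 196.198.0.0/16 -> H1 at depth 16

== LOOKUPS ==
["H3","H1","H1","H2","H1","H2","H1","H1","H0","H1","H1","H1","H2","H2","H2","H1","H2","H2","H2"]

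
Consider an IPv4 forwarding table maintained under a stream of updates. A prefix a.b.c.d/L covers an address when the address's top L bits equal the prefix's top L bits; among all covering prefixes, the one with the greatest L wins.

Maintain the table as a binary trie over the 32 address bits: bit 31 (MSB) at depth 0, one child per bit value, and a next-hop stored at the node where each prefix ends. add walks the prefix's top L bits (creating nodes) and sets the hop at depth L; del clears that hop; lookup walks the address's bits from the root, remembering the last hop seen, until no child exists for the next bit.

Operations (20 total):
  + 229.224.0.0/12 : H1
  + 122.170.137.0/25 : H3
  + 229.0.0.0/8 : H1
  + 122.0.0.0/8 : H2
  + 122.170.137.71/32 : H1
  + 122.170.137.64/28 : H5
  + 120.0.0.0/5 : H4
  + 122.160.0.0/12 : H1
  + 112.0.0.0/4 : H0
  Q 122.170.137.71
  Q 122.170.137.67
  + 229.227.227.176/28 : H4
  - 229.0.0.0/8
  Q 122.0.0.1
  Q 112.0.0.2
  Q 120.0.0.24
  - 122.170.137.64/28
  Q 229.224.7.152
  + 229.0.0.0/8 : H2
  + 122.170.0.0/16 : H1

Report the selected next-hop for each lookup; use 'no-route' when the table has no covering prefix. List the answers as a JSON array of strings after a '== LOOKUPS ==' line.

Trace:
  + 229.224.0.0/12 (H1) depth=12
  + 122.170.137.0/25 (H3) depth=25
  + 229.0.0.0/8 (H1) depth=8
  + 122.0.0.0/8 (H2) depth=8
  + 122.170.137.71/32 (H1) depth=32
  + 122.170.137.64/28 (H5) depth=28
  + 120.0.0.0/5 (H4) depth=5
  + 122.160.0.0/12 (H1) depth=12
  + 112.0.0.0/4 (H0) depth=4
  Q 122.170.137.71: descend 01111010101010101000100101000111 ; hops seen [H0,H4,H2,H1,H3,H5,H1] ; pick H1
  Q 122.170.137.67: descend 01111010101010101000100101000 ; hops seen [H0,H4,H2,H1,H3,H5] ; pick H5
  + 229.227.227.176/28 (H4) depth=28
  - 229.0.0.0/8 clear@8
  Q 122.0.0.1: descend 01111010 ; hops seen [H0,H4,H2] ; pick H2
  Q 112.0.0.2: descend 0111 ; hops seen [H0] ; pick H0
  Q 120.0.0.24: descend 011110 ; hops seen [H0,H4] ; pick H4
  - 122.170.137.64/28 clear@28
  Q 229.224.7.152: descend 11100101111000 ; hops seen [H1] ; pick H1
  + 229.0.0.0/8 (H2) depth=8
  + 122.170.0.0/16 (H1) depth=16

== LOOKUPS ==
["H1","H5","H2","H0","H4","H1"]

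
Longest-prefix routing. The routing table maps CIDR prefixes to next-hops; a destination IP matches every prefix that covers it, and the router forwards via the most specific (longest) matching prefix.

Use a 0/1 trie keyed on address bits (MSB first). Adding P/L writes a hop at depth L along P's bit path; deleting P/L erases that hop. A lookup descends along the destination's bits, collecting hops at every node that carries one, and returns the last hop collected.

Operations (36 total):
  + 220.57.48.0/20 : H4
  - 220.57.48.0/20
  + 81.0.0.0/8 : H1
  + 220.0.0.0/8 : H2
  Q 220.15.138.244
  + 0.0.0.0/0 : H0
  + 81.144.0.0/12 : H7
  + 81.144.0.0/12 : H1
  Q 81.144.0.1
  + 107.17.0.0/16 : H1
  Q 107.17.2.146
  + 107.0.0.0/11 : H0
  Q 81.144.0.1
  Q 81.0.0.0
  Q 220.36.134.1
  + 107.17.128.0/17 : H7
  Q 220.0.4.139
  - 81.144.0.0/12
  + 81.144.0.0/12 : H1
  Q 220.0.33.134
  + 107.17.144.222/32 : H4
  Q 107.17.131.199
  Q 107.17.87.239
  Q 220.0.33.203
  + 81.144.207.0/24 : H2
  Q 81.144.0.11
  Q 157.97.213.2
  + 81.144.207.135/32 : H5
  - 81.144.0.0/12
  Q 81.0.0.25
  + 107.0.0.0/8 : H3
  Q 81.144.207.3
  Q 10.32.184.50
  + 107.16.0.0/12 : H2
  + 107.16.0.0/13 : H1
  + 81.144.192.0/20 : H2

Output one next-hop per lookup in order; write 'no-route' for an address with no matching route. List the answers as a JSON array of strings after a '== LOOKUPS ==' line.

Apply in order:
  add 220.57.48.0/20 -> H4 at depth 20
  - 220.57.48.0/20 clear@20
  add 81.0.0.0/8 -> H1 at depth 8
  add 220.0.0.0/8 -> H2 at depth 8
  Q 220.15.138.244: descend 1101110000 ; hops seen [H2] ; pick H2
  add 0.0.0.0/0 -> H0 at depth 0
  add 81.144.0.0/12 -> H7 at depth 12
  add 81.144.0.0/12 -> H1 at depth 12
  Q 81.144.0.1: descend 010100011001 ; hops seen [H0,H1,H1] ; pick H1
  add 107.17.0.0/16 -> H1 at depth 16
  Q 107.17.2.146: descend 0110101100010001 ; hops seen [H0,H1] ; pick H1
  add 107.0.0.0/11 -> H0 at depth 11
  Q 81.144.0.1: descend 010100011001 ; hops seen [H0,H1,H1] ; pick H1
  Q 81.0.0.0: descend 01010001 ; hops seen [H0,H1] ; pick H1
  Q 220.36.134.1: descend 11011100001 ; hops seen [H0,H2] ; pick H2
  add 107.17.128.0/17 -> H7 at depth 17
  Q 220.0.4.139: descend 1101110000 ; hops seen [H0,H2] ; pick H2
  - 81.144.0.0/12 clear@12
  add 81.144.0.0/12 -> H1 at depth 12
  Q 220.0.33.134: descend 1101110000 ; hops seen [H0,H2] ; pick H2
  add 107.17.144.222/32 -> H4 at depth 32
  Q 107.17.131.199: descend 0110101100010001100 ; hops seen [H0,H0,H1,H7] ; pick H7
  Q 107.17.87.239: descend 0110101100010001 ; hops seen [H0,H0,H1] ; pick H1
  Q 220.0.33.203: descend 1101110000 ; hops seen [H0,H2] ; pick H2
  add 81.144.207.0/24 -> H2 at depth 24
  Q 81.144.0.11: descend 0101000110010000 ; hops seen [H0,H1,H1] ; pick H1
  Q 157.97.213.2: descend 1 ; hops seen [H0] ; pick H0
  add 81.144.207.135/32 -> H5 at depth 32
  - 81.144.0.0/12 clear@12
  Q 81.0.0.25: descend 01010001 ; hops seen [H0,H1] ; pick H1
  add 107.0.0.0/8 -> H3 at depth 8
  Q 81.144.207.3: descend 010100011001000011001111 ; hops seen [H0,H1,H2] ; pick H2
  Q 10.32.184.50: descend 0 ; hops seen [H0] ; pick H0
  add 107.16.0.0/12 -> H2 at depth 12
  add 107.16.0.0/13 -> H1 at depth 13
  add 81.144.192.0/20 -> H2 at depth 20

== LOOKUPS ==
["H2","H1","H1","H1","H1","H2","H2","H2","H7","H1","H2","H1","H0","H1","H2","H0"]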